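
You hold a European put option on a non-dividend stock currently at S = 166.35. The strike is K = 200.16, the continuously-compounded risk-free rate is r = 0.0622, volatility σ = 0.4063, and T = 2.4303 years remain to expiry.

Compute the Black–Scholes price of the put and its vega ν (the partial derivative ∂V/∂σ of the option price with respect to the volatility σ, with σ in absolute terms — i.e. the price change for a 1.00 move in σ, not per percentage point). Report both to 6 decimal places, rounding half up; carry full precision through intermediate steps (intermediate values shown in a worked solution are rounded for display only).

price = 44.976991
ν = 99.934417

σ√T = 0.4063·√2.4303 = 0.633398
d₁ = (ln(S/K) + (r+σ²/2)T) / (σ√T) = (ln(166.35/200.16) + (0.0622+0.4063²/2)·2.4303) / 0.633398 = (-0.185023 + 0.351761) / 0.633398 = 0.263244
d₂ = d₁ − σ√T = 0.263244 − 0.633398 = -0.370154
e^{−rT} = e^{−0.0622·2.4303} = 0.859706
N(−d₁) = 0.396181,  N(−d₂) = 0.644366
Put price V = K·e^{−rT}·N(−d₂) − S·N(−d₁) = 110.881748 − 65.904758 = 44.976991
φ(d₁) = (1/√(2π))·e^{−d₁²/2} = 0.385356
ν = S·φ(d₁)·√T = 99.934417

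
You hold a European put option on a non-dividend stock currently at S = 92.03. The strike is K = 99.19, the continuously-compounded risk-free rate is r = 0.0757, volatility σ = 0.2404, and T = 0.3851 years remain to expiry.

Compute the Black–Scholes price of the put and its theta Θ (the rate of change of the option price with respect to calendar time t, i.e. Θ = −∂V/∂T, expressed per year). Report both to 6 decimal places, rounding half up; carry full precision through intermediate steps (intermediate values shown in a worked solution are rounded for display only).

σ√T = 0.2404·√0.3851 = 0.149184
d₁ = (ln(S/K) + (r+σ²/2)T) / (σ√T) = (ln(92.03/99.19) + (0.0757+0.2404²/2)·0.3851) / 0.149184 = (-0.074923 + 0.040280) / 0.149184 = -0.232215
d₂ = d₁ − σ√T = -0.232215 − 0.149184 = -0.381398
e^{−rT} = e^{−0.0757·0.3851} = 0.971269
N(−d₁) = 0.591814,  N(−d₂) = 0.648546
Put price V = K·e^{−rT}·N(−d₂) − S·N(−d₁) = 62.481034 − 54.464678 = 8.016356
φ(d₁) = (1/√(2π))·e^{−d₁²/2} = 0.388330
Θ = −S·φ(d₁)·σ/(2√T) + r·K·e^{−rT}·N(−d₂) = −6.922259 + 4.729814 = -2.192444

price = 8.016356
Θ = -2.192444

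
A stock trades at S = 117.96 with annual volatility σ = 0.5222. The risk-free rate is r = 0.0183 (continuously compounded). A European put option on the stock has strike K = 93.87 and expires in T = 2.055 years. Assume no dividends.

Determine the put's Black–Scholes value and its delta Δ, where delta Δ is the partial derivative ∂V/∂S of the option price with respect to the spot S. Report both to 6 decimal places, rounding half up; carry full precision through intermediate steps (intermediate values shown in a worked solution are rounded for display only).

price = 18.424365
Δ = -0.232791

σ√T = 0.5222·√2.055 = 0.748588
d₁ = (ln(S/K) + (r+σ²/2)T) / (σ√T) = (ln(117.96/93.87) + (0.0183+0.5222²/2)·2.055) / 0.748588 = (0.228435 + 0.317798) / 0.748588 = 0.729685
d₂ = d₁ − σ√T = 0.729685 − 0.748588 = -0.018903
e^{−rT} = e^{−0.0183·2.055} = 0.963092
N(−d₁) = 0.232791,  N(−d₂) = 0.507541
Put price V = K·e^{−rT}·N(−d₂) − S·N(−d₁) = 45.884446 − 27.460080 = 18.424365
Δ = −N(−d₁) = -0.232791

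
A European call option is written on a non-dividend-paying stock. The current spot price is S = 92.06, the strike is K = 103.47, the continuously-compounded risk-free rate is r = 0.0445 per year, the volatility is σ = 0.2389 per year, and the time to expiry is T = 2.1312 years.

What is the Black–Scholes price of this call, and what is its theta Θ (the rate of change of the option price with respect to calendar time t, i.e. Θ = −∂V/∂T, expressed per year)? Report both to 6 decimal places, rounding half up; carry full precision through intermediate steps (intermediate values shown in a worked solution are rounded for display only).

σ√T = 0.2389·√2.1312 = 0.348761
d₁ = (ln(S/K) + (r+σ²/2)T) / (σ√T) = (ln(92.06/103.47) + (0.0445+0.2389²/2)·2.1312) / 0.348761 = (-0.116841 + 0.155656) / 0.348761 = 0.111292
d₂ = d₁ − σ√T = 0.111292 − 0.348761 = -0.237469
e^{−rT} = e^{−0.0445·2.1312} = 0.909520
N(d₁) = 0.544308,  N(d₂) = 0.406146
Call price V = S·N(d₁) − K·e^{−rT}·N(d₂) = 50.108968 − 38.221643 = 11.887325
φ(d₁) = (1/√(2π))·e^{−d₁²/2} = 0.396479
Θ = −S·φ(d₁)·σ/(2√T) − r·K·e^{−rT}·N(d₂) = −2.986521 − 1.700863 = -4.687384

price = 11.887325
Θ = -4.687384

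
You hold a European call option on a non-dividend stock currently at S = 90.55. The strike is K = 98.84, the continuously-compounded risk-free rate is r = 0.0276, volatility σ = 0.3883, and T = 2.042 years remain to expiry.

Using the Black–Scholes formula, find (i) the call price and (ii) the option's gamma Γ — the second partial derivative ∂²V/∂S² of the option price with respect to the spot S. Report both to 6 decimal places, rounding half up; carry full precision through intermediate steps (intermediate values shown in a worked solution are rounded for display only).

price = 18.698528
Γ = 0.007748

σ√T = 0.3883·√2.042 = 0.554875
d₁ = (ln(S/K) + (r+σ²/2)T) / (σ√T) = (ln(90.55/98.84) + (0.0276+0.3883²/2)·2.042) / 0.554875 = (-0.087600 + 0.210302) / 0.554875 = 0.221135
d₂ = d₁ − σ√T = 0.221135 − 0.554875 = -0.333740
e^{−rT} = e^{−0.0276·2.042} = 0.945200
N(d₁) = 0.587506,  N(d₂) = 0.369288
Call price V = S·N(d₁) − K·e^{−rT}·N(d₂) = 53.198693 − 34.500164 = 18.698528
φ(d₁) = (1/√(2π))·e^{−d₁²/2} = 0.389306
Γ = φ(d₁) / (S·σ·√T) = 0.007748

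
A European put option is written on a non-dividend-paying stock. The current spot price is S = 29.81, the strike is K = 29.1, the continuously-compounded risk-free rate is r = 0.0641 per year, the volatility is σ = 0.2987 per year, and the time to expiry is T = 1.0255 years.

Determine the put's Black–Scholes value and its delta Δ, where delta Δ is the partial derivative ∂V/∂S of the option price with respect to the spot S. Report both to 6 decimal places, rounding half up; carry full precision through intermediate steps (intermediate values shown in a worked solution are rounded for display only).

price = 2.297885
Δ = -0.326986

σ√T = 0.2987·√1.0255 = 0.302484
d₁ = (ln(S/K) + (r+σ²/2)T) / (σ√T) = (ln(29.81/29.1) + (0.0641+0.2987²/2)·1.0255) / 0.302484 = (0.024106 + 0.111483) / 0.302484 = 0.448250
d₂ = d₁ − σ√T = 0.448250 − 0.302484 = 0.145766
e^{−rT} = e^{−0.0641·1.0255} = 0.936379
N(−d₁) = 0.326986,  N(−d₂) = 0.442053
Put price V = K·e^{−rT}·N(−d₂) − S·N(−d₁) = 12.045348 − 9.747463 = 2.297885
Δ = −N(−d₁) = -0.326986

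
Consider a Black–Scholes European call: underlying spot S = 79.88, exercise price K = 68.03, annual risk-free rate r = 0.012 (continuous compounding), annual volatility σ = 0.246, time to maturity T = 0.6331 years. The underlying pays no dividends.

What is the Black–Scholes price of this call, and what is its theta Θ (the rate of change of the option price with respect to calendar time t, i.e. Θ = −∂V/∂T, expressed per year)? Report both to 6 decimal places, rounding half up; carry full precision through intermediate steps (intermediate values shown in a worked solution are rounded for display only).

σ√T = 0.246·√0.6331 = 0.195736
d₁ = (ln(S/K) + (r+σ²/2)T) / (σ√T) = (ln(79.88/68.03) + (0.012+0.246²/2)·0.6331) / 0.195736 = (0.160577 + 0.026754) / 0.195736 = 0.957055
d₂ = d₁ − σ√T = 0.957055 − 0.195736 = 0.761318
e^{−rT} = e^{−0.012·0.6331} = 0.992432
N(d₁) = 0.830730,  N(d₂) = 0.776767
Call price V = S·N(d₁) − K·e^{−rT}·N(d₂) = 66.358723 − 52.443484 = 13.915239
φ(d₁) = (1/√(2π))·e^{−d₁²/2} = 0.252356
Θ = −S·φ(d₁)·σ/(2√T) − r·K·e^{−rT}·N(d₂) = −3.116164 − 0.629322 = -3.745486

price = 13.915239
Θ = -3.745486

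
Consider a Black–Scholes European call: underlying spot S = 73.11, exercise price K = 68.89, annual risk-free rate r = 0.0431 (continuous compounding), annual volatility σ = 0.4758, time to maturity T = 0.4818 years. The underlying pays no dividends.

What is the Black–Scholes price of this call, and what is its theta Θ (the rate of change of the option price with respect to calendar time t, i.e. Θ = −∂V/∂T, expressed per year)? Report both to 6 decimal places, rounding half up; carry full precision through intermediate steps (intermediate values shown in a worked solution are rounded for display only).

price = 12.305340
Θ = -10.742250

σ√T = 0.4758·√0.4818 = 0.330261
d₁ = (ln(S/K) + (r+σ²/2)T) / (σ√T) = (ln(73.11/68.89) + (0.0431+0.4758²/2)·0.4818) / 0.330261 = (0.059454 + 0.075302) / 0.330261 = 0.408028
d₂ = d₁ − σ√T = 0.408028 − 0.330261 = 0.077767
e^{−rT} = e^{−0.0431·0.4818} = 0.979449
N(d₁) = 0.658374,  N(d₂) = 0.530993
Call price V = S·N(d₁) − K·e^{−rT}·N(d₂) = 48.133691 − 35.828351 = 12.305340
φ(d₁) = (1/√(2π))·e^{−d₁²/2} = 0.367078
Θ = −S·φ(d₁)·σ/(2√T) − r·K·e^{−rT}·N(d₂) = −9.198048 − 1.544202 = -10.742250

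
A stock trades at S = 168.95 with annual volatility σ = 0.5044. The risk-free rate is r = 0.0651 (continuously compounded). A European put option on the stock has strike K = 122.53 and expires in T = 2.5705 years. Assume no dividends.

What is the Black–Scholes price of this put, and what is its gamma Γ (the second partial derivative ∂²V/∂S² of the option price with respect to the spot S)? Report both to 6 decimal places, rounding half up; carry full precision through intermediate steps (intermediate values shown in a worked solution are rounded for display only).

price = 17.158623
Γ = 0.001756

σ√T = 0.5044·√2.5705 = 0.808693
d₁ = (ln(S/K) + (r+σ²/2)T) / (σ√T) = (ln(168.95/122.53) + (0.0651+0.5044²/2)·2.5705) / 0.808693 = (0.321247 + 0.494332) / 0.808693 = 1.008514
d₂ = d₁ − σ√T = 1.008514 − 0.808693 = 0.199821
e^{−rT} = e^{−0.0651·2.5705} = 0.845912
N(−d₁) = 0.156604,  N(−d₂) = 0.420810
Put price V = K·e^{−rT}·N(−d₂) − S·N(−d₁) = 43.616831 − 26.458208 = 17.158623
φ(d₁) = (1/√(2π))·e^{−d₁²/2} = 0.239911
Γ = φ(d₁) / (S·σ·√T) = 0.001756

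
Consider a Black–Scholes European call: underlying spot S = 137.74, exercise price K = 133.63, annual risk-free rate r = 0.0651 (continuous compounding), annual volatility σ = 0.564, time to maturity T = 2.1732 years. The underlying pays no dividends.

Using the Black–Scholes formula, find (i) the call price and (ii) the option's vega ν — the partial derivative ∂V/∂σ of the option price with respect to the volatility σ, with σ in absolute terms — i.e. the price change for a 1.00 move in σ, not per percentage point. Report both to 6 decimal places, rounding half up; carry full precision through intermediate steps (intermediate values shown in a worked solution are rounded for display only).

σ√T = 0.564·√2.1732 = 0.831436
d₁ = (ln(S/K) + (r+σ²/2)T) / (σ√T) = (ln(137.74/133.63) + (0.0651+0.564²/2)·2.1732) / 0.831436 = (0.030293 + 0.487118) / 0.831436 = 0.622310
d₂ = d₁ − σ√T = 0.622310 − 0.831436 = -0.209126
e^{−rT} = e^{−0.0651·2.1732} = 0.868077
N(d₁) = 0.733131,  N(d₂) = 0.417175
Call price V = S·N(d₁) − K·e^{−rT}·N(d₂) = 100.981483 − 48.392753 = 52.588730
φ(d₁) = (1/√(2π))·e^{−d₁²/2} = 0.328712
ν = S·φ(d₁)·√T = 66.746009

price = 52.588730
ν = 66.746009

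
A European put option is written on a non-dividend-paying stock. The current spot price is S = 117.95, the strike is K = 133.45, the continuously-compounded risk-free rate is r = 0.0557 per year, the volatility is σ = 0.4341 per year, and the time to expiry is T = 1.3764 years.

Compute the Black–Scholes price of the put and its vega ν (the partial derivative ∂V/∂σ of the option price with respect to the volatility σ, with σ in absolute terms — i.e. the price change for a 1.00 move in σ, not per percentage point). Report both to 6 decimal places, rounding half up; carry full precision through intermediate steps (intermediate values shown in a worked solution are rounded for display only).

σ√T = 0.4341·√1.3764 = 0.509286
d₁ = (ln(S/K) + (r+σ²/2)T) / (σ√T) = (ln(117.95/133.45) + (0.0557+0.4341²/2)·1.3764) / 0.509286 = (-0.123466 + 0.206352) / 0.509286 = 0.162749
d₂ = d₁ − σ√T = 0.162749 − 0.509286 = -0.346538
e^{−rT} = e^{−0.0557·1.3764} = 0.926200
N(−d₁) = 0.435358,  N(−d₂) = 0.635531
Put price V = K·e^{−rT}·N(−d₂) − S·N(−d₁) = 78.552441 − 51.350490 = 27.201952
φ(d₁) = (1/√(2π))·e^{−d₁²/2} = 0.393694
ν = S·φ(d₁)·√T = 54.478950

price = 27.201952
ν = 54.478950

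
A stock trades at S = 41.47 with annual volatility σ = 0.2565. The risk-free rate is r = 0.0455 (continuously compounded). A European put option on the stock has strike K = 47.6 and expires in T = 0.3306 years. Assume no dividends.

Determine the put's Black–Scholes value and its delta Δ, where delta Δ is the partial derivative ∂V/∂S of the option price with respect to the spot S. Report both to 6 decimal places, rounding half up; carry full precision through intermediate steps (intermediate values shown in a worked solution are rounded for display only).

price = 6.155745
Δ = -0.776086

σ√T = 0.2565·√0.3306 = 0.147482
d₁ = (ln(S/K) + (r+σ²/2)T) / (σ√T) = (ln(41.47/47.6) + (0.0455+0.2565²/2)·0.3306) / 0.147482 = (-0.137862 + 0.025918) / 0.147482 = -0.759040
d₂ = d₁ − σ√T = -0.759040 − 0.147482 = -0.906522
e^{−rT} = e^{−0.0455·0.3306} = 0.985070
N(−d₁) = 0.776086,  N(−d₂) = 0.817670
Put price V = K·e^{−rT}·N(−d₂) − S·N(−d₁) = 38.340023 − 32.184277 = 6.155745
Δ = −N(−d₁) = -0.776086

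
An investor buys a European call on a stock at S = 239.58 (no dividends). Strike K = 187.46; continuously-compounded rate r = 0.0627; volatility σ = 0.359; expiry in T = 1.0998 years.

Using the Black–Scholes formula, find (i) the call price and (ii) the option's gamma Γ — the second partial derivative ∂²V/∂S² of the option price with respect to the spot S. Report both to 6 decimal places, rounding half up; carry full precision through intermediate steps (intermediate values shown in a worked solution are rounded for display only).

σ√T = 0.359·√1.0998 = 0.376488
d₁ = (ln(S/K) + (r+σ²/2)T) / (σ√T) = (ln(239.58/187.46) + (0.0627+0.359²/2)·1.0998) / 0.376488 = (0.245322 + 0.139829) / 0.376488 = 1.023010
d₂ = d₁ − σ√T = 1.023010 − 0.376488 = 0.646522
e^{−rT} = e^{−0.0627·1.0998} = 0.933366
N(d₁) = 0.846848,  N(d₂) = 0.741029
Call price V = S·N(d₁) − K·e^{−rT}·N(d₂) = 202.887932 − 129.657032 = 73.230900
φ(d₁) = (1/√(2π))·e^{−d₁²/2} = 0.236404
Γ = φ(d₁) / (S·σ·√T) = 0.002621

price = 73.230900
Γ = 0.002621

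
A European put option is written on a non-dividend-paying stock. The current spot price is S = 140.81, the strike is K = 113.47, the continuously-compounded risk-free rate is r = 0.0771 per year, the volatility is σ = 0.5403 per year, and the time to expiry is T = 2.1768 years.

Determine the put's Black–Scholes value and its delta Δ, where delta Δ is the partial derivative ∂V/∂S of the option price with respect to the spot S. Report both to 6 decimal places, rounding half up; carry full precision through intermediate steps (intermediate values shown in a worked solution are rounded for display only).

σ√T = 0.5403·√2.1768 = 0.797158
d₁ = (ln(S/K) + (r+σ²/2)T) / (σ√T) = (ln(140.81/113.47) + (0.0771+0.5403²/2)·2.1768) / 0.797158 = (0.215873 + 0.485561) / 0.797158 = 0.879919
d₂ = d₁ − σ√T = 0.879919 − 0.797158 = 0.082762
e^{−rT} = e^{−0.0771·2.1768} = 0.845496
N(−d₁) = 0.189452,  N(−d₂) = 0.467021
Put price V = K·e^{−rT}·N(−d₂) − S·N(−d₁) = 44.805243 − 26.676667 = 18.128576
Δ = −N(−d₁) = -0.189452

price = 18.128576
Δ = -0.189452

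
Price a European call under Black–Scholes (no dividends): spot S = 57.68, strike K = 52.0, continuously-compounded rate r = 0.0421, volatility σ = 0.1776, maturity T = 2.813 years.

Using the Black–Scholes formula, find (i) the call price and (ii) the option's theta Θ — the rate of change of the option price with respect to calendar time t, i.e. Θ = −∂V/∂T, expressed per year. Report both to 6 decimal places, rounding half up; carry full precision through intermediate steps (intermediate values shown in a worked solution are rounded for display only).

price = 13.506698
Θ = -2.225787

σ√T = 0.1776·√2.813 = 0.297871
d₁ = (ln(S/K) + (r+σ²/2)T) / (σ√T) = (ln(57.68/52.0) + (0.0421+0.1776²/2)·2.813) / 0.297871 = (0.103667 + 0.162791) / 0.297871 = 0.894541
d₂ = d₁ − σ√T = 0.894541 − 0.297871 = 0.596670
e^{−rT} = e^{−0.0421·2.813} = 0.888316
N(d₁) = 0.814484,  N(d₂) = 0.724636
Call price V = S·N(d₁) − K·e^{−rT}·N(d₂) = 46.979422 − 33.472724 = 13.506698
φ(d₁) = (1/√(2π))·e^{−d₁²/2} = 0.267392
Θ = −S·φ(d₁)·σ/(2√T) − r·K·e^{−rT}·N(d₂) = −0.816585 − 1.409202 = -2.225787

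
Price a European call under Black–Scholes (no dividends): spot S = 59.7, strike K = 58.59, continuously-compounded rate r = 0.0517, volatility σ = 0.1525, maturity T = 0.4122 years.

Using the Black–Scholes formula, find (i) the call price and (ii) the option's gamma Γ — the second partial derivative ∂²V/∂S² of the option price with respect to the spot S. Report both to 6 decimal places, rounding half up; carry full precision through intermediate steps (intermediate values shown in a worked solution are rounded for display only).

price = 3.646510
Γ = 0.061447

σ√T = 0.1525·√0.4122 = 0.097909
d₁ = (ln(S/K) + (r+σ²/2)T) / (σ√T) = (ln(59.7/58.59) + (0.0517+0.1525²/2)·0.4122) / 0.097909 = (0.018768 + 0.026104) / 0.097909 = 0.458300
d₂ = d₁ − σ√T = 0.458300 − 0.097909 = 0.360391
e^{−rT} = e^{−0.0517·0.4122} = 0.978915
N(d₁) = 0.676632,  N(d₂) = 0.640723
Call price V = S·N(d₁) − K·e^{−rT}·N(d₂) = 40.394907 − 36.748397 = 3.646510
φ(d₁) = (1/√(2π))·e^{−d₁²/2} = 0.359171
Γ = φ(d₁) / (S·σ·√T) = 0.061447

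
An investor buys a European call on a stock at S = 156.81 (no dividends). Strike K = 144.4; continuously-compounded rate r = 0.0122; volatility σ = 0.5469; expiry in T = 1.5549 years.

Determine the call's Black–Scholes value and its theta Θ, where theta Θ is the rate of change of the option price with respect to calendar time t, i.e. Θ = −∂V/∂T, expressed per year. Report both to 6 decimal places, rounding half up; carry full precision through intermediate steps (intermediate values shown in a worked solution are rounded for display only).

price = 47.815738
Θ = -12.901052

σ√T = 0.5469·√1.5549 = 0.681960
d₁ = (ln(S/K) + (r+σ²/2)T) / (σ√T) = (ln(156.81/144.4) + (0.0122+0.5469²/2)·1.5549) / 0.681960 = (0.082448 + 0.251505) / 0.681960 = 0.489695
d₂ = d₁ − σ√T = 0.489695 − 0.681960 = -0.192266
e^{−rT} = e^{−0.0122·1.5549} = 0.981209
N(d₁) = 0.687825,  N(d₂) = 0.423767
Call price V = S·N(d₁) − K·e^{−rT}·N(d₂) = 107.857845 − 60.042107 = 47.815738
φ(d₁) = (1/√(2π))·e^{−d₁²/2} = 0.353865
Θ = −S·φ(d₁)·σ/(2√T) − r·K·e^{−rT}·N(d₂) = −12.168538 − 0.732514 = -12.901052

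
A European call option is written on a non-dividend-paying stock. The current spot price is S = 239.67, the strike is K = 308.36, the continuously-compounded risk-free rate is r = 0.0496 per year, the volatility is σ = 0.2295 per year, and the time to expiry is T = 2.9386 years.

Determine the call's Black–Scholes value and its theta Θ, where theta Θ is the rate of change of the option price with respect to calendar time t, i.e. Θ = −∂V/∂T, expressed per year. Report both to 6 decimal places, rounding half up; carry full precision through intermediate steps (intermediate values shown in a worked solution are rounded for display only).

price = 27.447243
Θ = -10.618011

σ√T = 0.2295·√2.9386 = 0.393417
d₁ = (ln(S/K) + (r+σ²/2)T) / (σ√T) = (ln(239.67/308.36) + (0.0496+0.2295²/2)·2.9386) / 0.393417 = (-0.252005 + 0.223143) / 0.393417 = -0.073362
d₂ = d₁ − σ√T = -0.073362 − 0.393417 = -0.466779
e^{−rT} = e^{−0.0496·2.9386} = 0.864370
N(d₁) = 0.470759,  N(d₂) = 0.320329
Call price V = S·N(d₁) − K·e^{−rT}·N(d₂) = 112.826780 − 85.379537 = 27.447243
φ(d₁) = (1/√(2π))·e^{−d₁²/2} = 0.397870
Θ = −S·φ(d₁)·σ/(2√T) − r·K·e^{−rT}·N(d₂) = −6.383186 − 4.234825 = -10.618011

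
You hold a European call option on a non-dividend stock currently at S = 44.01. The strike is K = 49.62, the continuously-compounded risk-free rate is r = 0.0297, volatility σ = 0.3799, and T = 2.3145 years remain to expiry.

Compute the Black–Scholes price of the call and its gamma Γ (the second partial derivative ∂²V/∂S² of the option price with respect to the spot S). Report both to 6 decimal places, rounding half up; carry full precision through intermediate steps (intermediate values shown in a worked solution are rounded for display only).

σ√T = 0.3799·√2.3145 = 0.577960
d₁ = (ln(S/K) + (r+σ²/2)T) / (σ√T) = (ln(44.01/49.62) + (0.0297+0.3799²/2)·2.3145) / 0.577960 = (-0.119977 + 0.235760) / 0.577960 = 0.200330
d₂ = d₁ − σ√T = 0.200330 − 0.577960 = -0.377631
e^{−rT} = e^{−0.0297·2.3145} = 0.933569
N(d₁) = 0.579389,  N(d₂) = 0.352853
Call price V = S·N(d₁) − K·e^{−rT}·N(d₂) = 25.498892 − 16.345429 = 9.153463
φ(d₁) = (1/√(2π))·e^{−d₁²/2} = 0.391017
Γ = φ(d₁) / (S·σ·√T) = 0.015373

price = 9.153463
Γ = 0.015373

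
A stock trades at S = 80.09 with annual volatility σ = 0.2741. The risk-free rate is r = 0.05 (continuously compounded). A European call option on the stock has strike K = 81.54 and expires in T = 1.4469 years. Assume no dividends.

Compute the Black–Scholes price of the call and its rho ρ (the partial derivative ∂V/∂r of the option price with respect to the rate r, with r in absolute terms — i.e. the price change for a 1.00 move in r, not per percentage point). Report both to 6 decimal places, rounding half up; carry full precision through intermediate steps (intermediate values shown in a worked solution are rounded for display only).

price = 12.467117
ρ = 54.879684

σ√T = 0.2741·√1.4469 = 0.329707
d₁ = (ln(S/K) + (r+σ²/2)T) / (σ√T) = (ln(80.09/81.54) + (0.05+0.2741²/2)·1.4469) / 0.329707 = (-0.017943 + 0.126698) / 0.329707 = 0.329855
d₂ = d₁ − σ√T = 0.329855 − 0.329707 = 0.000148
e^{−rT} = e^{−0.05·1.4469} = 0.930210
N(d₁) = 0.629245,  N(d₂) = 0.500059
Call price V = S·N(d₁) − K·e^{−rT}·N(d₂) = 50.396265 − 37.929148 = 12.467117
ρ = K·T·e^{−rT}·N(d₂) = 54.879684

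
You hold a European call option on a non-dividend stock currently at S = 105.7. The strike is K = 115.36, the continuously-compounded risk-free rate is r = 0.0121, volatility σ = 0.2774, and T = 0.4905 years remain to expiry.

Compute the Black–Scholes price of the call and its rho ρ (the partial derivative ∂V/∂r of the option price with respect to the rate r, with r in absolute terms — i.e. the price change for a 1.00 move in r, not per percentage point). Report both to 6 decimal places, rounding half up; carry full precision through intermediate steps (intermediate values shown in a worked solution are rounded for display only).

σ√T = 0.2774·√0.4905 = 0.194279
d₁ = (ln(S/K) + (r+σ²/2)T) / (σ√T) = (ln(105.7/115.36) + (0.0121+0.2774²/2)·0.4905) / 0.194279 = (-0.087453 + 0.024807) / 0.194279 = -0.322451
d₂ = d₁ − σ√T = -0.322451 − 0.194279 = -0.516730
e^{−rT} = e^{−0.0121·0.4905} = 0.994083
N(d₁) = 0.373555,  N(d₂) = 0.302672
Call price V = S·N(d₁) − K·e^{−rT}·N(d₂) = 39.484802 − 34.709644 = 4.775158
ρ = K·T·e^{−rT}·N(d₂) = 17.025080

price = 4.775158
ρ = 17.025080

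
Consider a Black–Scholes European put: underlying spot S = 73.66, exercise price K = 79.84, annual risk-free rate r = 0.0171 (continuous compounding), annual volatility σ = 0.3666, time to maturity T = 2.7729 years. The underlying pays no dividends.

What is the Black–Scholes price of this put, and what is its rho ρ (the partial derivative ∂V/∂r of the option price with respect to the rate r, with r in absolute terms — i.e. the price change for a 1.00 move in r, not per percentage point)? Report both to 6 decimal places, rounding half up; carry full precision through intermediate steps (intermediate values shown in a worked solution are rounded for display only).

price = 19.229067
ρ = -135.211666

σ√T = 0.3666·√2.7729 = 0.610463
d₁ = (ln(S/K) + (r+σ²/2)T) / (σ√T) = (ln(73.66/79.84) + (0.0171+0.3666²/2)·2.7729) / 0.610463 = (-0.080565 + 0.233749) / 0.610463 = 0.250932
d₂ = d₁ − σ√T = 0.250932 − 0.610463 = -0.359532
e^{−rT} = e^{−0.0171·2.7729} = 0.953690
N(−d₁) = 0.400933,  N(−d₂) = 0.640401
Put price V = K·e^{−rT}·N(−d₂) − S·N(−d₁) = 48.761826 − 29.532759 = 19.229067
ρ = −K·T·e^{−rT}·N(−d₂) = -135.211666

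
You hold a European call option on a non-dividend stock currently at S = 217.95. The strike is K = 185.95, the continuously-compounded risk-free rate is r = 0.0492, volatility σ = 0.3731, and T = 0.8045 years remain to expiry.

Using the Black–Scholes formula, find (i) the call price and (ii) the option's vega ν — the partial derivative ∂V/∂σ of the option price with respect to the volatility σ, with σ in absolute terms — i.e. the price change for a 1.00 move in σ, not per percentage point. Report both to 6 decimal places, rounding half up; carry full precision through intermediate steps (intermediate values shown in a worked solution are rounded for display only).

σ√T = 0.3731·√0.8045 = 0.334648
d₁ = (ln(S/K) + (r+σ²/2)T) / (σ√T) = (ln(217.95/185.95) + (0.0492+0.3731²/2)·0.8045) / 0.334648 = (0.158788 + 0.095576) / 0.334648 = 0.760094
d₂ = d₁ − σ√T = 0.760094 − 0.334648 = 0.425446
e^{−rT} = e^{−0.0492·0.8045} = 0.961192
N(d₁) = 0.776401,  N(d₂) = 0.664744
Call price V = S·N(d₁) − K·e^{−rT}·N(d₂) = 169.216545 − 118.812113 = 50.404432
φ(d₁) = (1/√(2π))·e^{−d₁²/2} = 0.298851
ν = S·φ(d₁)·√T = 58.421774

price = 50.404432
ν = 58.421774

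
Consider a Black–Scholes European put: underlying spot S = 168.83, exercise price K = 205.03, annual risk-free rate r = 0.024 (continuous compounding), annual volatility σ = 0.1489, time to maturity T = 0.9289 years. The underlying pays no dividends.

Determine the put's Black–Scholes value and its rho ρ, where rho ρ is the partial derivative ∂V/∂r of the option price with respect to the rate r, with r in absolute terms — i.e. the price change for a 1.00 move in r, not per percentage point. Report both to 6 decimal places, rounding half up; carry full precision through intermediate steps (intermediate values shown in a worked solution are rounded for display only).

price = 33.163575
ρ = -167.250373

σ√T = 0.1489·√0.9289 = 0.143509
d₁ = (ln(S/K) + (r+σ²/2)T) / (σ√T) = (ln(168.83/205.03) + (0.024+0.1489²/2)·0.9289) / 0.143509 = (-0.194264 + 0.032591) / 0.143509 = -1.126570
d₂ = d₁ − σ√T = -1.126570 − 0.143509 = -1.270079
e^{−rT} = e^{−0.024·0.9289} = 0.977953
N(−d₁) = 0.870038,  N(−d₂) = 0.897972
Put price V = K·e^{−rT}·N(−d₂) − S·N(−d₁) = 180.052075 − 146.888500 = 33.163575
ρ = −K·T·e^{−rT}·N(−d₂) = -167.250373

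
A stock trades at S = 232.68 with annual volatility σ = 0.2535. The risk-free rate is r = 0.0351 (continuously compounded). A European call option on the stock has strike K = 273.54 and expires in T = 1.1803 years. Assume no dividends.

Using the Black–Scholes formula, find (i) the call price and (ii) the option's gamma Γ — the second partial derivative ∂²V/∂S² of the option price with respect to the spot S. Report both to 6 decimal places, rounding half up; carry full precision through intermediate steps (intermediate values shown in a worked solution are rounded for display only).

σ√T = 0.2535·√1.1803 = 0.275406
d₁ = (ln(S/K) + (r+σ²/2)T) / (σ√T) = (ln(232.68/273.54) + (0.0351+0.2535²/2)·1.1803) / 0.275406 = (-0.161784 + 0.079353) / 0.275406 = -0.299306
d₂ = d₁ − σ√T = -0.299306 − 0.275406 = -0.574713
e^{−rT} = e^{−0.0351·1.1803} = 0.959418
N(d₁) = 0.382353,  N(d₂) = 0.282743
Call price V = S·N(d₁) − K·e^{−rT}·N(d₂) = 88.965952 − 74.202797 = 14.763156
φ(d₁) = (1/√(2π))·e^{−d₁²/2} = 0.381467
Γ = φ(d₁) / (S·σ·√T) = 0.005953

price = 14.763156
Γ = 0.005953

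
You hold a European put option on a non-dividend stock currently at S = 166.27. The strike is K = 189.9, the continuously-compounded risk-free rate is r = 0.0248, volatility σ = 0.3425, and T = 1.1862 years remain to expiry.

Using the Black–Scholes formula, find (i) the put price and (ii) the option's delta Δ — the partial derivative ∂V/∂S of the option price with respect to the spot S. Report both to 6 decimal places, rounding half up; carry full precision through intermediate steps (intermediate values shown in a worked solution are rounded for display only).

σ√T = 0.3425·√1.1862 = 0.373026
d₁ = (ln(S/K) + (r+σ²/2)T) / (σ√T) = (ln(166.27/189.9) + (0.0248+0.3425²/2)·1.1862) / 0.373026 = (-0.132885 + 0.098992) / 0.373026 = -0.090858
d₂ = d₁ − σ√T = -0.090858 − 0.373026 = -0.463885
e^{−rT} = e^{−0.0248·1.1862} = 0.971011
N(−d₁) = 0.536197,  N(−d₂) = 0.678635
Put price V = K·e^{−rT}·N(−d₂) − S·N(−d₁) = 125.136825 − 89.153544 = 35.983281
Δ = −N(−d₁) = -0.536197

price = 35.983281
Δ = -0.536197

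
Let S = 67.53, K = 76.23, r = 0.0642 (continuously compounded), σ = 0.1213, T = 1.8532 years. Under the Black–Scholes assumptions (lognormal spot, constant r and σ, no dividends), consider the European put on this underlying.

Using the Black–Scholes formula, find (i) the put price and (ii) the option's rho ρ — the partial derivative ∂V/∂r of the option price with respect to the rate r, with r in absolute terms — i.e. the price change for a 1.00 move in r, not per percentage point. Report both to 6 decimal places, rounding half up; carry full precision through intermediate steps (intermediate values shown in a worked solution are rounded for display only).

price = 4.523539
ρ = -67.504445

σ√T = 0.1213·√1.8532 = 0.165128
d₁ = (ln(S/K) + (r+σ²/2)T) / (σ√T) = (ln(67.53/76.23) + (0.0642+0.1213²/2)·1.8532) / 0.165128 = (-0.121183 + 0.132609) / 0.165128 = 0.069195
d₂ = d₁ − σ√T = 0.069195 − 0.165128 = -0.095934
e^{−rT} = e^{−0.0642·1.8532} = 0.887830
N(−d₁) = 0.472417,  N(−d₂) = 0.538213
Put price V = K·e^{−rT}·N(−d₂) − S·N(−d₁) = 36.425882 − 31.902344 = 4.523539
ρ = −K·T·e^{−rT}·N(−d₂) = -67.504445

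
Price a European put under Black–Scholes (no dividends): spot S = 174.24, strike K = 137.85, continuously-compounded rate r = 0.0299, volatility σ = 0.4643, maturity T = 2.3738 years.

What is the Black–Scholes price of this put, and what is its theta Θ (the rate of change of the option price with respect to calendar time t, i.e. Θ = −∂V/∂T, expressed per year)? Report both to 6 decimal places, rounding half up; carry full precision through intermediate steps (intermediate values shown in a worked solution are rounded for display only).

price = 22.962325
Θ = -5.886224

σ√T = 0.4643·√2.3738 = 0.715354
d₁ = (ln(S/K) + (r+σ²/2)T) / (σ√T) = (ln(174.24/137.85) + (0.0299+0.4643²/2)·2.3738) / 0.715354 = (0.234268 + 0.326842) / 0.715354 = 0.784381
d₂ = d₁ − σ√T = 0.784381 − 0.715354 = 0.069027
e^{−rT} = e^{−0.0299·2.3738} = 0.931484
N(−d₁) = 0.216408,  N(−d₂) = 0.472484
Put price V = K·e^{−rT}·N(−d₂) − S·N(−d₁) = 60.669323 − 37.706998 = 22.962325
φ(d₁) = (1/√(2π))·e^{−d₁²/2} = 0.293298
Θ = −S·φ(d₁)·σ/(2√T) + r·K·e^{−rT}·N(−d₂) = −7.700236 + 1.814013 = -5.886224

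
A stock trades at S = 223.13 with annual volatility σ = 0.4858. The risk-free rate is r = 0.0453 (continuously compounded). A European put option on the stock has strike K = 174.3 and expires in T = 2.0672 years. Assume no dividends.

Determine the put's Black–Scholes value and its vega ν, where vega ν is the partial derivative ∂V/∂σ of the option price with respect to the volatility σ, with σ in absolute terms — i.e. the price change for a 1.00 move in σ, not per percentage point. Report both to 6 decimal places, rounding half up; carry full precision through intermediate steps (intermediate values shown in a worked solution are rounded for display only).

price = 25.700546
ν = 90.171313

σ√T = 0.4858·√2.0672 = 0.698472
d₁ = (ln(S/K) + (r+σ²/2)T) / (σ√T) = (ln(223.13/174.3) + (0.0453+0.4858²/2)·2.0672) / 0.698472 = (0.246977 + 0.337575) / 0.698472 = 0.836902
d₂ = d₁ − σ√T = 0.836902 − 0.698472 = 0.138430
e^{−rT} = e^{−0.0453·2.0672} = 0.910607
N(−d₁) = 0.201324,  N(−d₂) = 0.444950
Put price V = K·e^{−rT}·N(−d₂) − S·N(−d₁) = 70.621952 − 44.921406 = 25.700546
φ(d₁) = (1/√(2π))·e^{−d₁²/2} = 0.281073
ν = S·φ(d₁)·√T = 90.171313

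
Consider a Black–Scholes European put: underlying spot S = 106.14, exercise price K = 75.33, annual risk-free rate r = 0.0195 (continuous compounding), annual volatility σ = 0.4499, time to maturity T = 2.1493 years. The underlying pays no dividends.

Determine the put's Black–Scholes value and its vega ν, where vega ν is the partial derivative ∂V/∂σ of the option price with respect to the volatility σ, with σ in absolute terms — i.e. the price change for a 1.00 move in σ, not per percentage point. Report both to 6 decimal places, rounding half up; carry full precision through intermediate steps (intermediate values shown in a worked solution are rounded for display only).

σ√T = 0.4499·√2.1493 = 0.659575
d₁ = (ln(S/K) + (r+σ²/2)T) / (σ√T) = (ln(106.14/75.33) + (0.0195+0.4499²/2)·2.1493) / 0.659575 = (0.342881 + 0.259431) / 0.659575 = 0.913181
d₂ = d₁ − σ√T = 0.913181 − 0.659575 = 0.253605
e^{−rT} = e^{−0.0195·2.1493} = 0.958955
N(−d₁) = 0.180574,  N(−d₂) = 0.399900
Put price V = K·e^{−rT}·N(−d₂) − S·N(−d₁) = 28.888015 − 19.166091 = 9.721924
φ(d₁) = (1/√(2π))·e^{−d₁²/2} = 0.262925
ν = S·φ(d₁)·√T = 40.912753

price = 9.721924
ν = 40.912753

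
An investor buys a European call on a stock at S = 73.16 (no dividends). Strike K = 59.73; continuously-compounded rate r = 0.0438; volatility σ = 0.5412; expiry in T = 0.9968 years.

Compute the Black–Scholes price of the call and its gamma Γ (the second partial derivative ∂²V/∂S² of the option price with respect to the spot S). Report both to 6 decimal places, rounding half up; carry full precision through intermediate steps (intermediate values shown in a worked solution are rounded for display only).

σ√T = 0.5412·√0.9968 = 0.540333
d₁ = (ln(S/K) + (r+σ²/2)T) / (σ√T) = (ln(73.16/59.73) + (0.0438+0.5412²/2)·0.9968) / 0.540333 = (0.202814 + 0.189640) / 0.540333 = 0.726319
d₂ = d₁ − σ√T = 0.726319 − 0.540333 = 0.185985
e^{−rT} = e^{−0.0438·0.9968} = 0.957280
N(d₁) = 0.766178,  N(d₂) = 0.573772
Call price V = S·N(d₁) − K·e^{−rT}·N(d₂) = 56.053608 − 32.807307 = 23.246301
φ(d₁) = (1/√(2π))·e^{−d₁²/2} = 0.306448
Γ = φ(d₁) / (S·σ·√T) = 0.007752

price = 23.246301
Γ = 0.007752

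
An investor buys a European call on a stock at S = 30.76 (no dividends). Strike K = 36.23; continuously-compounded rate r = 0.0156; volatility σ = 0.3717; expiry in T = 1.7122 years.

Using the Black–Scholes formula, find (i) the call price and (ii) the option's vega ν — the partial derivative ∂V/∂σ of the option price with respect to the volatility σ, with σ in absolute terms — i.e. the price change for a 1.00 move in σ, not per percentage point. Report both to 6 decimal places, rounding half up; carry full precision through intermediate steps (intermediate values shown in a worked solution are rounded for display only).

σ√T = 0.3717·√1.7122 = 0.486373
d₁ = (ln(S/K) + (r+σ²/2)T) / (σ√T) = (ln(30.76/36.23) + (0.0156+0.3717²/2)·1.7122) / 0.486373 = (-0.163672 + 0.144990) / 0.486373 = -0.038412
d₂ = d₁ − σ√T = -0.038412 − 0.486373 = -0.524785
e^{−rT} = e^{−0.0156·1.7122} = 0.973643
N(d₁) = 0.484680,  N(d₂) = 0.299866
Call price V = S·N(d₁) − K·e^{−rT}·N(d₂) = 14.908746 − 10.577810 = 4.330936
φ(d₁) = (1/√(2π))·e^{−d₁²/2} = 0.398648
ν = S·φ(d₁)·√T = 16.045500

price = 4.330936
ν = 16.045500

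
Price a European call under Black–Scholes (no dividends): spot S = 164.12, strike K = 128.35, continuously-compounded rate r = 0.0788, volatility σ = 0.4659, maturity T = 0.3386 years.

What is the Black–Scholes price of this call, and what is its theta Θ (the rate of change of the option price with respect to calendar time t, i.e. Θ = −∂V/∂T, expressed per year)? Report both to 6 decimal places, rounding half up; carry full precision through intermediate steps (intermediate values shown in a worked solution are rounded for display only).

price = 42.333445
Θ = -21.628855

σ√T = 0.4659·√0.3386 = 0.271104
d₁ = (ln(S/K) + (r+σ²/2)T) / (σ√T) = (ln(164.12/128.35) + (0.0788+0.4659²/2)·0.3386) / 0.271104 = (0.245837 + 0.063430) / 0.271104 = 1.140770
d₂ = d₁ − σ√T = 1.140770 − 0.271104 = 0.869665
e^{−rT} = e^{−0.0788·0.3386} = 0.973671
N(d₁) = 0.873017,  N(d₂) = 0.807758
Call price V = S·N(d₁) − K·e^{−rT}·N(d₂) = 143.279563 − 100.946118 = 42.333445
φ(d₁) = (1/√(2π))·e^{−d₁²/2} = 0.208125
Θ = −S·φ(d₁)·σ/(2√T) − r·K·e^{−rT}·N(d₂) = −13.674301 − 7.954554 = -21.628855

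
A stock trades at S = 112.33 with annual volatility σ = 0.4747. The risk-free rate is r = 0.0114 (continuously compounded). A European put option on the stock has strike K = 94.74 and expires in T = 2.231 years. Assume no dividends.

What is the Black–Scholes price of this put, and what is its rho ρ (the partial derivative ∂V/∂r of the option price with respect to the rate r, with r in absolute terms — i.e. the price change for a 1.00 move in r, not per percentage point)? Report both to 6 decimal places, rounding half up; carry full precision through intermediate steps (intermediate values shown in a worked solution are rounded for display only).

σ√T = 0.4747·√2.231 = 0.709037
d₁ = (ln(S/K) + (r+σ²/2)T) / (σ√T) = (ln(112.33/94.74) + (0.0114+0.4747²/2)·2.231) / 0.709037 = (0.170305 + 0.276800) / 0.709037 = 0.630580
d₂ = d₁ − σ√T = 0.630580 − 0.709037 = -0.078457
e^{−rT} = e^{−0.0114·2.231} = 0.974887
N(−d₁) = 0.264157,  N(−d₂) = 0.531268
Put price V = K·e^{−rT}·N(−d₂) − S·N(−d₁) = 49.068318 − 29.672808 = 19.395510
ρ = −K·T·e^{−rT}·N(−d₂) = -109.471418

price = 19.395510
ρ = -109.471418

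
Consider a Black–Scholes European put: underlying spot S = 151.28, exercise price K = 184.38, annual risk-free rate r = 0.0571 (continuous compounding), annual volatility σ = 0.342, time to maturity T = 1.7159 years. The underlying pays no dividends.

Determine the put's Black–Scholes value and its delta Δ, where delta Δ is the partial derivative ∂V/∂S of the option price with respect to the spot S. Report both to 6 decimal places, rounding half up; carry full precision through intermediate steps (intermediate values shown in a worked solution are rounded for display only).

σ√T = 0.342·√1.7159 = 0.447994
d₁ = (ln(S/K) + (r+σ²/2)T) / (σ√T) = (ln(151.28/184.38) + (0.0571+0.342²/2)·1.7159) / 0.447994 = (-0.197866 + 0.198327) / 0.447994 = 0.001028
d₂ = d₁ − σ√T = 0.001028 − 0.447994 = -0.446965
e^{−rT} = e^{−0.0571·1.7159} = 0.906669
N(−d₁) = 0.499590,  N(−d₂) = 0.672550
Put price V = K·e^{−rT}·N(−d₂) − S·N(−d₁) = 112.431274 − 75.577932 = 36.853342
Δ = −N(−d₁) = -0.499590

price = 36.853342
Δ = -0.499590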